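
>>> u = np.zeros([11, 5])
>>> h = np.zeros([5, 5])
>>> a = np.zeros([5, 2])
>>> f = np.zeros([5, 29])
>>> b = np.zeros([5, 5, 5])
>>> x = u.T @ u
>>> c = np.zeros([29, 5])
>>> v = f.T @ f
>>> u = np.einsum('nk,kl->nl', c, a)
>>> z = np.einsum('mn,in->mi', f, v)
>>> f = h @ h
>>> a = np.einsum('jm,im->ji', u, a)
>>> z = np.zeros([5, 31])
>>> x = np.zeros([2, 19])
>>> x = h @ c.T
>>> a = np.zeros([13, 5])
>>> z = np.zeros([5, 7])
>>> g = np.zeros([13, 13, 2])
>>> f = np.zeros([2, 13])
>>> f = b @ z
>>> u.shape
(29, 2)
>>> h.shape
(5, 5)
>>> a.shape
(13, 5)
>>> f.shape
(5, 5, 7)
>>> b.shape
(5, 5, 5)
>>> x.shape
(5, 29)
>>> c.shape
(29, 5)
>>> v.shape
(29, 29)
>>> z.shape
(5, 7)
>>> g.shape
(13, 13, 2)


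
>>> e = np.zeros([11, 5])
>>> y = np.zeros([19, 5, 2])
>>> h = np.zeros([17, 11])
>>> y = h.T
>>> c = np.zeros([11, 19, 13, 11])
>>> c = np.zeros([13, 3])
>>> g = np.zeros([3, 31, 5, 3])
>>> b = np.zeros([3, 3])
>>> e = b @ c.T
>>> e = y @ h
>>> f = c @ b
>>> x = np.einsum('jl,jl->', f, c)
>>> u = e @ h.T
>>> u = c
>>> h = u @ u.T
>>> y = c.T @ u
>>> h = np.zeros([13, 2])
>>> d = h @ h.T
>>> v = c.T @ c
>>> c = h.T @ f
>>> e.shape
(11, 11)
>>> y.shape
(3, 3)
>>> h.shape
(13, 2)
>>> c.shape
(2, 3)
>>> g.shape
(3, 31, 5, 3)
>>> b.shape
(3, 3)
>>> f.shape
(13, 3)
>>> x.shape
()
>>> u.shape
(13, 3)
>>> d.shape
(13, 13)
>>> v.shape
(3, 3)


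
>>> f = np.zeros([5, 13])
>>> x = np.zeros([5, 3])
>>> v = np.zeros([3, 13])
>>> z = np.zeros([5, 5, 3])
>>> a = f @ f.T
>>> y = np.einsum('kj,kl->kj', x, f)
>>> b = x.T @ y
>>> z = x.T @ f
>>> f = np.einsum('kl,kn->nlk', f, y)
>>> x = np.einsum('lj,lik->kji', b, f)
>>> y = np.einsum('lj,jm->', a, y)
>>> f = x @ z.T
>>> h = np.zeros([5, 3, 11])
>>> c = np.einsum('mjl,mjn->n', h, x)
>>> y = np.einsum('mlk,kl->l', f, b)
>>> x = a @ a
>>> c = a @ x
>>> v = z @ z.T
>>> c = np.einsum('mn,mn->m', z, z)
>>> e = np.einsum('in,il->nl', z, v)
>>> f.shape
(5, 3, 3)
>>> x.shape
(5, 5)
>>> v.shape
(3, 3)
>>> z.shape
(3, 13)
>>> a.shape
(5, 5)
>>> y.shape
(3,)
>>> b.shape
(3, 3)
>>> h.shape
(5, 3, 11)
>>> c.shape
(3,)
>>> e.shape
(13, 3)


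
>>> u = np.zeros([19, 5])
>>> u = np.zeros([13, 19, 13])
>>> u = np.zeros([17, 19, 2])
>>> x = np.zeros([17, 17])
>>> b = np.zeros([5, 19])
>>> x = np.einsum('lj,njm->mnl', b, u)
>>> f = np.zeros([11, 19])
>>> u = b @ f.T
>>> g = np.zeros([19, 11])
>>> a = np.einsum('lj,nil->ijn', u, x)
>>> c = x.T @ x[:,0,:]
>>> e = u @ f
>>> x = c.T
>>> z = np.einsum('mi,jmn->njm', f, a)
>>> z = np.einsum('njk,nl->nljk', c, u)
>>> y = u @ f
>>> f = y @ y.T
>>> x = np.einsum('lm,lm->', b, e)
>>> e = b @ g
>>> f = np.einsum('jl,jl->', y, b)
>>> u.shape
(5, 11)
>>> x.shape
()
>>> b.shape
(5, 19)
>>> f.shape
()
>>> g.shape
(19, 11)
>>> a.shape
(17, 11, 2)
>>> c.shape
(5, 17, 5)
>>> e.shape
(5, 11)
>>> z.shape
(5, 11, 17, 5)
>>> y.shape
(5, 19)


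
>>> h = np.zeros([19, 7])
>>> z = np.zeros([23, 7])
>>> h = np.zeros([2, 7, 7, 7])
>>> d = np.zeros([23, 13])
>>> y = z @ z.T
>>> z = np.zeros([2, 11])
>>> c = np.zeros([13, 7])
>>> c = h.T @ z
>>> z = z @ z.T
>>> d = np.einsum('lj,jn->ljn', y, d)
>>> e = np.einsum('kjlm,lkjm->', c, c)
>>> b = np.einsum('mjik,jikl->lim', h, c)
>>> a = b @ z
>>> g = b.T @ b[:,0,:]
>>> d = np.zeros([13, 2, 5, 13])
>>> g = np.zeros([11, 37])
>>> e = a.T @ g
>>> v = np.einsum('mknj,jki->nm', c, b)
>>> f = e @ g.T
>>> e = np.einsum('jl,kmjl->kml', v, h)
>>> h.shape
(2, 7, 7, 7)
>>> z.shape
(2, 2)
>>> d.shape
(13, 2, 5, 13)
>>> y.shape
(23, 23)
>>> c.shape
(7, 7, 7, 11)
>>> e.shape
(2, 7, 7)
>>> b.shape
(11, 7, 2)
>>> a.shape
(11, 7, 2)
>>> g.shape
(11, 37)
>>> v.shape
(7, 7)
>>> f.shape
(2, 7, 11)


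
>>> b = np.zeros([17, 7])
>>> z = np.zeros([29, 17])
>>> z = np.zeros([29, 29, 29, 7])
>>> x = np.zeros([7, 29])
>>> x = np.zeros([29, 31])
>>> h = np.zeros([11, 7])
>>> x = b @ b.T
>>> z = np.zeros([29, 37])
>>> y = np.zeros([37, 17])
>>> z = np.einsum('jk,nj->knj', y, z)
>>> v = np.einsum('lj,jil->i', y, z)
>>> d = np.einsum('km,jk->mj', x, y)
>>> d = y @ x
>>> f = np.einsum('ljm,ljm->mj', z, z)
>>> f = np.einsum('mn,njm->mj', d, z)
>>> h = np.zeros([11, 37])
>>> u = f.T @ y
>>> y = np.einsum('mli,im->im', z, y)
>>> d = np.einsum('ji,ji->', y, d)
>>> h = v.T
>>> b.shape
(17, 7)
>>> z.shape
(17, 29, 37)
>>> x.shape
(17, 17)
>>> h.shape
(29,)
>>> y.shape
(37, 17)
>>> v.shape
(29,)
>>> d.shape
()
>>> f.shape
(37, 29)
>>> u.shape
(29, 17)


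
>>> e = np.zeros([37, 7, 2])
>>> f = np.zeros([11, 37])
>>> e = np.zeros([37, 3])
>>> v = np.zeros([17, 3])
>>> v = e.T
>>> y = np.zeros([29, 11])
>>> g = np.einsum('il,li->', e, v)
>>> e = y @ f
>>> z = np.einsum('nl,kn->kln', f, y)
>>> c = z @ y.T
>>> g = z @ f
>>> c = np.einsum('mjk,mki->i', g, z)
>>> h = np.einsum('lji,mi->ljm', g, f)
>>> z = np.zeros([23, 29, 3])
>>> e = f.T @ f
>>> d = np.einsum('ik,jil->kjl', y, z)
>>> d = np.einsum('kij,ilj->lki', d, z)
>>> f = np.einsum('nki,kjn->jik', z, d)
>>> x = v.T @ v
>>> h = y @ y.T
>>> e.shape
(37, 37)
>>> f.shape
(11, 3, 29)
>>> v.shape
(3, 37)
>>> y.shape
(29, 11)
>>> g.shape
(29, 37, 37)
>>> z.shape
(23, 29, 3)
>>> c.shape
(11,)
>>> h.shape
(29, 29)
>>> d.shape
(29, 11, 23)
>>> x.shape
(37, 37)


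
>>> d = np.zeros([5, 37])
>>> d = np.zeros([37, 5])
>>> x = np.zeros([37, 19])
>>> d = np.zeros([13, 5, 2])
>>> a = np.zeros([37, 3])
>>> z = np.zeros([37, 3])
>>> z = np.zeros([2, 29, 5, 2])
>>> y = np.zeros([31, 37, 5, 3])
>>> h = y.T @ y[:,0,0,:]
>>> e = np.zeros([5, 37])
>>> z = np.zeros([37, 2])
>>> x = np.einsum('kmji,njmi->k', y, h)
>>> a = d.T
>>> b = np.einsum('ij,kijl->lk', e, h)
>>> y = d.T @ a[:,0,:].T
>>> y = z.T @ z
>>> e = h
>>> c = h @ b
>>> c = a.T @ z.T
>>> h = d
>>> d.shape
(13, 5, 2)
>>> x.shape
(31,)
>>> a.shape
(2, 5, 13)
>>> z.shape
(37, 2)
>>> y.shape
(2, 2)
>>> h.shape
(13, 5, 2)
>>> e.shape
(3, 5, 37, 3)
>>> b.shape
(3, 3)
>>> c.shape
(13, 5, 37)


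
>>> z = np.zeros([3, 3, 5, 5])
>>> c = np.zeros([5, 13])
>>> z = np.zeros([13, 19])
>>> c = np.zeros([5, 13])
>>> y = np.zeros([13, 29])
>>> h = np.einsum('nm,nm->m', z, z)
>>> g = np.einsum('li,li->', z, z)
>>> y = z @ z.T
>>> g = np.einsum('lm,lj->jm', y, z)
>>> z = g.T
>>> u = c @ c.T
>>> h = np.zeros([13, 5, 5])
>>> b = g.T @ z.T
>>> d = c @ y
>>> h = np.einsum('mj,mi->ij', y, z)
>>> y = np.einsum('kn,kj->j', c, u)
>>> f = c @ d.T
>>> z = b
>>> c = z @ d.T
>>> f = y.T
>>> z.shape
(13, 13)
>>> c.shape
(13, 5)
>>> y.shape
(5,)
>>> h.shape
(19, 13)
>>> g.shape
(19, 13)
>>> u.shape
(5, 5)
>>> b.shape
(13, 13)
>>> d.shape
(5, 13)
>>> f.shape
(5,)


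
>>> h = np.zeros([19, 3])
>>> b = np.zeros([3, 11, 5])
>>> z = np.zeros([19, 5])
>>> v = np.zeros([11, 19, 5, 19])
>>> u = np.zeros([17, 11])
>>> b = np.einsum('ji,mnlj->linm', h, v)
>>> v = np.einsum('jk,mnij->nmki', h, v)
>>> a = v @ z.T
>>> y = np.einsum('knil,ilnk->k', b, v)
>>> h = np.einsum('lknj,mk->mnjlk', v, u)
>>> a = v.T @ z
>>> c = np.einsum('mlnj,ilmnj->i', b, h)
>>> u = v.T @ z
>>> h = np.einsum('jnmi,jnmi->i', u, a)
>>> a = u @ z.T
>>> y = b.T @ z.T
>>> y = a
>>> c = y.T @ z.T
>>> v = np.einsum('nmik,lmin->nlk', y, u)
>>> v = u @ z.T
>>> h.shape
(5,)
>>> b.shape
(5, 3, 19, 11)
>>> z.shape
(19, 5)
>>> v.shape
(5, 3, 11, 19)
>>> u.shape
(5, 3, 11, 5)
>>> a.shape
(5, 3, 11, 19)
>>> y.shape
(5, 3, 11, 19)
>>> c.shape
(19, 11, 3, 19)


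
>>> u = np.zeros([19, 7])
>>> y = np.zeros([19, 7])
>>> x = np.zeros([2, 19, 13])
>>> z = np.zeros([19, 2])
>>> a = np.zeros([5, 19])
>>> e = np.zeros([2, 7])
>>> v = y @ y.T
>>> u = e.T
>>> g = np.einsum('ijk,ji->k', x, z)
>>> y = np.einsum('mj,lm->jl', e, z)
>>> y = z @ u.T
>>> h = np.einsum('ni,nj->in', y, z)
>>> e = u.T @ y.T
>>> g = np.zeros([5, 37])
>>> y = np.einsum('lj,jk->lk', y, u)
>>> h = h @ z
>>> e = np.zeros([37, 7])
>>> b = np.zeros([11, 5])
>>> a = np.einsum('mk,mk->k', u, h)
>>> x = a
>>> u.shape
(7, 2)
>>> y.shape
(19, 2)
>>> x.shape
(2,)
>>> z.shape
(19, 2)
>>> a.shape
(2,)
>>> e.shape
(37, 7)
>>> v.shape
(19, 19)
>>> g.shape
(5, 37)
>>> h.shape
(7, 2)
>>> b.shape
(11, 5)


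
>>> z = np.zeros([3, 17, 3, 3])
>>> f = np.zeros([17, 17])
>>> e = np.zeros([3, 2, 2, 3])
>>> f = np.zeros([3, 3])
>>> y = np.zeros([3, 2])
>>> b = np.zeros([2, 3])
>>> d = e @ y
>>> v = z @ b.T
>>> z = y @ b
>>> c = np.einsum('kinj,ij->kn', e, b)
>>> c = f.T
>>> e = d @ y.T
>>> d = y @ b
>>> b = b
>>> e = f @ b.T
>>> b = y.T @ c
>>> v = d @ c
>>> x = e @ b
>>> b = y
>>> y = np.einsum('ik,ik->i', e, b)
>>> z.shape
(3, 3)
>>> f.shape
(3, 3)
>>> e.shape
(3, 2)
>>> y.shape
(3,)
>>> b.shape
(3, 2)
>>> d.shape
(3, 3)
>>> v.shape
(3, 3)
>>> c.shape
(3, 3)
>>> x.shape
(3, 3)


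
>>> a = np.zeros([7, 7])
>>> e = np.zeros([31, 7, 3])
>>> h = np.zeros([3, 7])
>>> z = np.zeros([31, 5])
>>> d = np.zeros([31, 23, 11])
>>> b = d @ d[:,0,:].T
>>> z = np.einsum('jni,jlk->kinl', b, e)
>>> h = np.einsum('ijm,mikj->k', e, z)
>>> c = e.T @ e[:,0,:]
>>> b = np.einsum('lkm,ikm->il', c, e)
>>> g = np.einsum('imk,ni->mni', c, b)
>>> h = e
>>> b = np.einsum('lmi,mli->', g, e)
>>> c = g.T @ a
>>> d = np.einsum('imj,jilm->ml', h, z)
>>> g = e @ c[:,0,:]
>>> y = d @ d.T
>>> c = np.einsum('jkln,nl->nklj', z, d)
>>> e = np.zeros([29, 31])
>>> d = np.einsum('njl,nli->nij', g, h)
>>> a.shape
(7, 7)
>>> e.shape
(29, 31)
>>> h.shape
(31, 7, 3)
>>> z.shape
(3, 31, 23, 7)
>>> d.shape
(31, 3, 7)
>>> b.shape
()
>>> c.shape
(7, 31, 23, 3)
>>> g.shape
(31, 7, 7)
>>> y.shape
(7, 7)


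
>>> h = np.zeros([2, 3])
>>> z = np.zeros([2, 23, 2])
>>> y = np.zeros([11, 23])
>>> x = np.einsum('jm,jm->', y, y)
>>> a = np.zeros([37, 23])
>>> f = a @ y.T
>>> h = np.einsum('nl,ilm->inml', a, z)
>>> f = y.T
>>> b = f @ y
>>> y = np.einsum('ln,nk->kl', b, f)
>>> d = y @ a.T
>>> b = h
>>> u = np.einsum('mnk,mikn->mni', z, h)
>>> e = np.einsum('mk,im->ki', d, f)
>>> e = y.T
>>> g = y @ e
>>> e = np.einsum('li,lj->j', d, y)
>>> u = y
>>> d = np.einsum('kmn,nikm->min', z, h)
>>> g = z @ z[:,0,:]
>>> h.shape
(2, 37, 2, 23)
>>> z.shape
(2, 23, 2)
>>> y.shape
(11, 23)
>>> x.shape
()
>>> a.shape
(37, 23)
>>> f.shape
(23, 11)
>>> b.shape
(2, 37, 2, 23)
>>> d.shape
(23, 37, 2)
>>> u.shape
(11, 23)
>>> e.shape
(23,)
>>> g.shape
(2, 23, 2)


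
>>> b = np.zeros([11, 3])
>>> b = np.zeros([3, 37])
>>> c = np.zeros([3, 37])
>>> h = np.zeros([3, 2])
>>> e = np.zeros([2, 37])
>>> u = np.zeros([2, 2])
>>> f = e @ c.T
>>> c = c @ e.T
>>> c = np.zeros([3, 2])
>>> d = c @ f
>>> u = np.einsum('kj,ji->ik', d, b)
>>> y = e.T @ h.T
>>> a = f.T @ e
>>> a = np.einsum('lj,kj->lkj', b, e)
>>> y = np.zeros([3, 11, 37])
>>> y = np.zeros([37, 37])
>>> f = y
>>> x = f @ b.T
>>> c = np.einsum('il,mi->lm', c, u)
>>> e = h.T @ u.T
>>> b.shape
(3, 37)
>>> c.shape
(2, 37)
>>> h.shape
(3, 2)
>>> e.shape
(2, 37)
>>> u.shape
(37, 3)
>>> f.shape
(37, 37)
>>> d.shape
(3, 3)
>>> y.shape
(37, 37)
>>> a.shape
(3, 2, 37)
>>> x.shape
(37, 3)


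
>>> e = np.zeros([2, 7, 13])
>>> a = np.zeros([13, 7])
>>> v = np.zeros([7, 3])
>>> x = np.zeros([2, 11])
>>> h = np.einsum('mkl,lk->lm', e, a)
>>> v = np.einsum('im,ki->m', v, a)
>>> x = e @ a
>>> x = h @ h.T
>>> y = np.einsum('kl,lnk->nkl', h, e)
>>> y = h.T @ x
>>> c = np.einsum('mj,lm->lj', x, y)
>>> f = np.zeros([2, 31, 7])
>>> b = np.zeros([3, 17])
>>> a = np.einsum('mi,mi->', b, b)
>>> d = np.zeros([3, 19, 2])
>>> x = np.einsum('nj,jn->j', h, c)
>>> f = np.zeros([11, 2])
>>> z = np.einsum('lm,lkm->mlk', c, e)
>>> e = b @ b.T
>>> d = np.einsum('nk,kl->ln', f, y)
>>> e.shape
(3, 3)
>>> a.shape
()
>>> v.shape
(3,)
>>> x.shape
(2,)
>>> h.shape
(13, 2)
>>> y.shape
(2, 13)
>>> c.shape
(2, 13)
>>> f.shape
(11, 2)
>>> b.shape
(3, 17)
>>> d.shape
(13, 11)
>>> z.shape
(13, 2, 7)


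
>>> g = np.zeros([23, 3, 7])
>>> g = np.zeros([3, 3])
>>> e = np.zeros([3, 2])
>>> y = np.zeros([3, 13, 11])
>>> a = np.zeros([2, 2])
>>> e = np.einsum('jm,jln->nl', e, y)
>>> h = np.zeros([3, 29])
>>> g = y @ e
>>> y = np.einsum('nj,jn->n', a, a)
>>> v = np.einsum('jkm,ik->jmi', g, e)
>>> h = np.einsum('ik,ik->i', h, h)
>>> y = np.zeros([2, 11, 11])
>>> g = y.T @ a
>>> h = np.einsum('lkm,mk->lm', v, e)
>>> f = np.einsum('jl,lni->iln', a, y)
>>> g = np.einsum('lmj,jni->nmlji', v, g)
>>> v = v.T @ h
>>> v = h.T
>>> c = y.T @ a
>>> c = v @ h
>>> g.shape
(11, 13, 3, 11, 2)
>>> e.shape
(11, 13)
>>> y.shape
(2, 11, 11)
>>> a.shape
(2, 2)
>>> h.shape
(3, 11)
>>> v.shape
(11, 3)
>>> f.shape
(11, 2, 11)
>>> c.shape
(11, 11)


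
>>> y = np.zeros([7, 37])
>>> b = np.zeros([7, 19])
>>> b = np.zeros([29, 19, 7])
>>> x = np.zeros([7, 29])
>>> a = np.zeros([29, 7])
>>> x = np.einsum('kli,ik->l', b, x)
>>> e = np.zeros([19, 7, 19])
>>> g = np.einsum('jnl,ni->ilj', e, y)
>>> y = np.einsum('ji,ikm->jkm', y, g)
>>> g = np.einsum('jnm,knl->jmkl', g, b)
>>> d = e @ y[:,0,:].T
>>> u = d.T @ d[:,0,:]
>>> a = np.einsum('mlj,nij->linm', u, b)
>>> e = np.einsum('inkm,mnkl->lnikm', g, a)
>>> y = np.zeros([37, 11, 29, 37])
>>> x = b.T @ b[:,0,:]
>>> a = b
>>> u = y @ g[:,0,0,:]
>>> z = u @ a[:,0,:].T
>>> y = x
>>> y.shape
(7, 19, 7)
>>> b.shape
(29, 19, 7)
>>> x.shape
(7, 19, 7)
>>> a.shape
(29, 19, 7)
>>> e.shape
(7, 19, 37, 29, 7)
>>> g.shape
(37, 19, 29, 7)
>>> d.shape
(19, 7, 7)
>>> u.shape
(37, 11, 29, 7)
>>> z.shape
(37, 11, 29, 29)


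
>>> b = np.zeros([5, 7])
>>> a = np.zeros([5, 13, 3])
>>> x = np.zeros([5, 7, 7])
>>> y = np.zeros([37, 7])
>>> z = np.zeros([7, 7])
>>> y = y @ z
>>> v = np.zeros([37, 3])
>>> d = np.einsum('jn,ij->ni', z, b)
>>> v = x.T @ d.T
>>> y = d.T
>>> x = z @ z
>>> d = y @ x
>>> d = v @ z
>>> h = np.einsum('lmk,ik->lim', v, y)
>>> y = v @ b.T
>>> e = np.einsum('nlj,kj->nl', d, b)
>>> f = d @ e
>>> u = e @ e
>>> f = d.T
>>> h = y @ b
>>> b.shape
(5, 7)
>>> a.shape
(5, 13, 3)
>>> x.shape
(7, 7)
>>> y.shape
(7, 7, 5)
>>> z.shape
(7, 7)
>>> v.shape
(7, 7, 7)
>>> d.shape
(7, 7, 7)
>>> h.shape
(7, 7, 7)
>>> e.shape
(7, 7)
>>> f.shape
(7, 7, 7)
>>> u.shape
(7, 7)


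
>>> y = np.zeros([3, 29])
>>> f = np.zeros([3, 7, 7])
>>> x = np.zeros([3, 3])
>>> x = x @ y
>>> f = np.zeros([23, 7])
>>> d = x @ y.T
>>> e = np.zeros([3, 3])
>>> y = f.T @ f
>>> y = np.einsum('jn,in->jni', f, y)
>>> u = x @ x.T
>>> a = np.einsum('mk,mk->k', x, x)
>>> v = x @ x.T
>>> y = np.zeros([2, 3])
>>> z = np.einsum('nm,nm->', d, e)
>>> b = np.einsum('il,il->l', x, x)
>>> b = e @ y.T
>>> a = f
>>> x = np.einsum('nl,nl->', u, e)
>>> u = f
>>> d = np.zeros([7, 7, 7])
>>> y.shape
(2, 3)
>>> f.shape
(23, 7)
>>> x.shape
()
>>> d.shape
(7, 7, 7)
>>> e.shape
(3, 3)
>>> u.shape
(23, 7)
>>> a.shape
(23, 7)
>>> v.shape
(3, 3)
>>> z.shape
()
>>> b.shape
(3, 2)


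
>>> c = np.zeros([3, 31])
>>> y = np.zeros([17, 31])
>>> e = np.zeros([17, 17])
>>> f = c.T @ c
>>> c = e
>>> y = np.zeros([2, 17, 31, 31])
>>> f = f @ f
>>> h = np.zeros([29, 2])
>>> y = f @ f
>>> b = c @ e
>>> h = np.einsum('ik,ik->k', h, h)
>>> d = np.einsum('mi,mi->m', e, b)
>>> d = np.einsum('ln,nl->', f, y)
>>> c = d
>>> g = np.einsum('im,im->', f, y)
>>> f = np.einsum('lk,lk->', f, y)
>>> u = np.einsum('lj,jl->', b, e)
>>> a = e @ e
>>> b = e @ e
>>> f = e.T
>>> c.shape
()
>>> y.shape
(31, 31)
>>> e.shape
(17, 17)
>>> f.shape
(17, 17)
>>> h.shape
(2,)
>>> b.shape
(17, 17)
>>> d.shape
()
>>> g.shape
()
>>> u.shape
()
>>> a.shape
(17, 17)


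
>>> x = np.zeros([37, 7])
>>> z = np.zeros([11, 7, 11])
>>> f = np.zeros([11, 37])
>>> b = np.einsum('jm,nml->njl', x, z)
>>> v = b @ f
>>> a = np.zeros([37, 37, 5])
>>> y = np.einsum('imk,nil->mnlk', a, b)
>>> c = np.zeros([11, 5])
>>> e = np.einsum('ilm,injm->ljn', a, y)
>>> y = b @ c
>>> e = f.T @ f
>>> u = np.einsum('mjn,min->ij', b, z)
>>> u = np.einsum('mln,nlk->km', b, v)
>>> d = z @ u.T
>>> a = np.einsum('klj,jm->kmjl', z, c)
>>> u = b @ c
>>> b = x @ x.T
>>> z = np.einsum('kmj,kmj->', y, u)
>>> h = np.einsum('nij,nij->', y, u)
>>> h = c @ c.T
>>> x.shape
(37, 7)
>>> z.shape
()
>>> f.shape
(11, 37)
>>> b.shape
(37, 37)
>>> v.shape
(11, 37, 37)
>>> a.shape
(11, 5, 11, 7)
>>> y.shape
(11, 37, 5)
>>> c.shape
(11, 5)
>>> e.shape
(37, 37)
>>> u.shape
(11, 37, 5)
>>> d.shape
(11, 7, 37)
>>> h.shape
(11, 11)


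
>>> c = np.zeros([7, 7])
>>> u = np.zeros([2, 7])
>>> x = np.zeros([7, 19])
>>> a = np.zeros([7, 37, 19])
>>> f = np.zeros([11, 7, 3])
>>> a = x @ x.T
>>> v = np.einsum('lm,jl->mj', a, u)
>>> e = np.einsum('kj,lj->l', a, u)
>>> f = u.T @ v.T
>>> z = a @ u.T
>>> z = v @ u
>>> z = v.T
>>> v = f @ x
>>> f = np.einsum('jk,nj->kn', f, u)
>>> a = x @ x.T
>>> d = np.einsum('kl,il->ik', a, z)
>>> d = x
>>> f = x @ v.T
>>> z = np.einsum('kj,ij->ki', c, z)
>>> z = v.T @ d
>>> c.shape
(7, 7)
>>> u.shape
(2, 7)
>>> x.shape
(7, 19)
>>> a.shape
(7, 7)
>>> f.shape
(7, 7)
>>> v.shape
(7, 19)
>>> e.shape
(2,)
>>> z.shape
(19, 19)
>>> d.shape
(7, 19)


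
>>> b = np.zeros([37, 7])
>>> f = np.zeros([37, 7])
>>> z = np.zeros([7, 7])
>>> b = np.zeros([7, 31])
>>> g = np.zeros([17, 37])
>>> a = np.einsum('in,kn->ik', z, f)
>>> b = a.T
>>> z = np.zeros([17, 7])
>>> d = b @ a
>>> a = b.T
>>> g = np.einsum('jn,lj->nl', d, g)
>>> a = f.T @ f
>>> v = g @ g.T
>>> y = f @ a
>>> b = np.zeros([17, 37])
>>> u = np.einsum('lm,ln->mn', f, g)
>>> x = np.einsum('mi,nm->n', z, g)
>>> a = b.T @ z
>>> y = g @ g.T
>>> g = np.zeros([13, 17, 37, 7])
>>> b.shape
(17, 37)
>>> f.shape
(37, 7)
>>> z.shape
(17, 7)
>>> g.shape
(13, 17, 37, 7)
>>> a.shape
(37, 7)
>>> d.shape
(37, 37)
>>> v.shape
(37, 37)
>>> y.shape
(37, 37)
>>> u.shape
(7, 17)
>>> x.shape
(37,)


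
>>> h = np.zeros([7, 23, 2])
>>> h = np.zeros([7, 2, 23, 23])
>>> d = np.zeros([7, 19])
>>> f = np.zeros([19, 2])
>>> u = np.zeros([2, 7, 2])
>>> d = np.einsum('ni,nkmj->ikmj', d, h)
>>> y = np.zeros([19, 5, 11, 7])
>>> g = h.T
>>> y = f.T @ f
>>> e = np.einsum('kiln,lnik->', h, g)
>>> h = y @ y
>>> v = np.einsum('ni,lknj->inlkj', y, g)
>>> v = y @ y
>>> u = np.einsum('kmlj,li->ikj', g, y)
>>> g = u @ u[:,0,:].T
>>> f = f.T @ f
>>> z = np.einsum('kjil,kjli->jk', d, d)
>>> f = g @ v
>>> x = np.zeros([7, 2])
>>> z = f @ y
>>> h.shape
(2, 2)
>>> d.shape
(19, 2, 23, 23)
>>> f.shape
(2, 23, 2)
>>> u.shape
(2, 23, 7)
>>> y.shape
(2, 2)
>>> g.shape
(2, 23, 2)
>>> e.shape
()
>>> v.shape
(2, 2)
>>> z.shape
(2, 23, 2)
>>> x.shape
(7, 2)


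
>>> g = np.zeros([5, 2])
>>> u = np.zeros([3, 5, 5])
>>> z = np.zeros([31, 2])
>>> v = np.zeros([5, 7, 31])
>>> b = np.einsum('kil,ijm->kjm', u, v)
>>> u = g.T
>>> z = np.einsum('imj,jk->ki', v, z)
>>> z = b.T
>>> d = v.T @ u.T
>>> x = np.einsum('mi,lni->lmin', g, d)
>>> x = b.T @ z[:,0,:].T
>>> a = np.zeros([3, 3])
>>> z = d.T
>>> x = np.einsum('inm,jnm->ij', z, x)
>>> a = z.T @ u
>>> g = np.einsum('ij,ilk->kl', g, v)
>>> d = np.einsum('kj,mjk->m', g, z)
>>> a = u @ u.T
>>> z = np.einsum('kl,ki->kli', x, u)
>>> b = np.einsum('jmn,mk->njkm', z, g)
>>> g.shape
(31, 7)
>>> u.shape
(2, 5)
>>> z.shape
(2, 31, 5)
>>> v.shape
(5, 7, 31)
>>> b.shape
(5, 2, 7, 31)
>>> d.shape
(2,)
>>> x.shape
(2, 31)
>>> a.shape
(2, 2)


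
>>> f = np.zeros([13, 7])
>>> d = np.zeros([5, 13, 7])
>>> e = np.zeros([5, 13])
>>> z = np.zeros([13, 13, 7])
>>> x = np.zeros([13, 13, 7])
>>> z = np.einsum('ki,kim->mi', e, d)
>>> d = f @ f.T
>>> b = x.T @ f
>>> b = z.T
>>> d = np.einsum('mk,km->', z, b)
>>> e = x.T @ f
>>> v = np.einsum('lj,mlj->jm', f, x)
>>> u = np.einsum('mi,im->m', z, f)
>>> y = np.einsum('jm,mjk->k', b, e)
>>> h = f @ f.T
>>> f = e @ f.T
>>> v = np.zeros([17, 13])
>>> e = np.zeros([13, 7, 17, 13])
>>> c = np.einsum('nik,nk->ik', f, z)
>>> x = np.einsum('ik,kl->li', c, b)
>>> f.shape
(7, 13, 13)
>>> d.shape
()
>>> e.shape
(13, 7, 17, 13)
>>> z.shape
(7, 13)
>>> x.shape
(7, 13)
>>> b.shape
(13, 7)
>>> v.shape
(17, 13)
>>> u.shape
(7,)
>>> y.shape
(7,)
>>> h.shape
(13, 13)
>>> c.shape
(13, 13)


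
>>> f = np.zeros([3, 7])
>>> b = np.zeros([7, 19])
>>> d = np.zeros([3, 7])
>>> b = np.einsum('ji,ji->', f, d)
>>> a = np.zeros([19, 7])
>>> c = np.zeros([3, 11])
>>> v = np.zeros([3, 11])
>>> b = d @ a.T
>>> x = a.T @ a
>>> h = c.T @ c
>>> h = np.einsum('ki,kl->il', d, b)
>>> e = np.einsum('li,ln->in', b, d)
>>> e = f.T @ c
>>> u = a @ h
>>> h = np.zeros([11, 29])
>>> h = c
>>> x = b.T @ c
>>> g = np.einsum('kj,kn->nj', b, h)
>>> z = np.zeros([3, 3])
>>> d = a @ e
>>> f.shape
(3, 7)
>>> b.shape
(3, 19)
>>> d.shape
(19, 11)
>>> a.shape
(19, 7)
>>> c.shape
(3, 11)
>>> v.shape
(3, 11)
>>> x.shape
(19, 11)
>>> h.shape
(3, 11)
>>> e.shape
(7, 11)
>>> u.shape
(19, 19)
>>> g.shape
(11, 19)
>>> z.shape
(3, 3)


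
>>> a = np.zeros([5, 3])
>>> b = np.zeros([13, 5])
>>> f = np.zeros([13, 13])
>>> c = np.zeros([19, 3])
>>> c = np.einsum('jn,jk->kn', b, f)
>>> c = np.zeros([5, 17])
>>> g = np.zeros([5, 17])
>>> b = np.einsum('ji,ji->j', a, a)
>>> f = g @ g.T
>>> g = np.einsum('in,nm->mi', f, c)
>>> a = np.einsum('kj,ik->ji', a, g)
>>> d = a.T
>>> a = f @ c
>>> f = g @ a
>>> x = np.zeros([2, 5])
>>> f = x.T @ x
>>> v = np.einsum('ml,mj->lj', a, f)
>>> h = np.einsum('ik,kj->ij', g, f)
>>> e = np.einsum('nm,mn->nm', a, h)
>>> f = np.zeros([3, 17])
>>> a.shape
(5, 17)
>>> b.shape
(5,)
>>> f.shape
(3, 17)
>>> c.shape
(5, 17)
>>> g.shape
(17, 5)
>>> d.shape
(17, 3)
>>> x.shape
(2, 5)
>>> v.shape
(17, 5)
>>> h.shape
(17, 5)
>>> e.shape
(5, 17)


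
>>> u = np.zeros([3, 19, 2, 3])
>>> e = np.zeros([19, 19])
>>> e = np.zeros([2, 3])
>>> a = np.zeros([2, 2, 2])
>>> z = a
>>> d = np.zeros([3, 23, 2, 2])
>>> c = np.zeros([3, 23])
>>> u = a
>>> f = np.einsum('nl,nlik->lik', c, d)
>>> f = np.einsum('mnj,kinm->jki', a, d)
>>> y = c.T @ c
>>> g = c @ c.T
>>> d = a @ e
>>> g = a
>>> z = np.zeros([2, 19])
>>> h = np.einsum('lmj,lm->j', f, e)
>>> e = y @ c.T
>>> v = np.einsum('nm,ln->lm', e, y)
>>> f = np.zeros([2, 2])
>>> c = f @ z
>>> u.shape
(2, 2, 2)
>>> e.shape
(23, 3)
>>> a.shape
(2, 2, 2)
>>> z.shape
(2, 19)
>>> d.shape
(2, 2, 3)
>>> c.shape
(2, 19)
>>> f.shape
(2, 2)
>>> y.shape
(23, 23)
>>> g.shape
(2, 2, 2)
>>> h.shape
(23,)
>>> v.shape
(23, 3)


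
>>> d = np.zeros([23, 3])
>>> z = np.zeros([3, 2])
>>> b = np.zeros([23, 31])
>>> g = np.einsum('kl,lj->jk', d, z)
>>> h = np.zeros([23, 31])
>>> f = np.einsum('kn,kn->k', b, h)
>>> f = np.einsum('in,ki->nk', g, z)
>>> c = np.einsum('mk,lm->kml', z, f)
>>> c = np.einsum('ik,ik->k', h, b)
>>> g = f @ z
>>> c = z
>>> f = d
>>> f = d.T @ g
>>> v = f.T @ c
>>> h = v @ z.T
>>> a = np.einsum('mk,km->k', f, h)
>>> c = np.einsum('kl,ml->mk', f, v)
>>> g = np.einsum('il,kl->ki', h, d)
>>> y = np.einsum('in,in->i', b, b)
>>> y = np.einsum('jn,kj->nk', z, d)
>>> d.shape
(23, 3)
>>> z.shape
(3, 2)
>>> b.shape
(23, 31)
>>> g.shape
(23, 2)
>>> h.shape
(2, 3)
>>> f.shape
(3, 2)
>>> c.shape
(2, 3)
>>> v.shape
(2, 2)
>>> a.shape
(2,)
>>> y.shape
(2, 23)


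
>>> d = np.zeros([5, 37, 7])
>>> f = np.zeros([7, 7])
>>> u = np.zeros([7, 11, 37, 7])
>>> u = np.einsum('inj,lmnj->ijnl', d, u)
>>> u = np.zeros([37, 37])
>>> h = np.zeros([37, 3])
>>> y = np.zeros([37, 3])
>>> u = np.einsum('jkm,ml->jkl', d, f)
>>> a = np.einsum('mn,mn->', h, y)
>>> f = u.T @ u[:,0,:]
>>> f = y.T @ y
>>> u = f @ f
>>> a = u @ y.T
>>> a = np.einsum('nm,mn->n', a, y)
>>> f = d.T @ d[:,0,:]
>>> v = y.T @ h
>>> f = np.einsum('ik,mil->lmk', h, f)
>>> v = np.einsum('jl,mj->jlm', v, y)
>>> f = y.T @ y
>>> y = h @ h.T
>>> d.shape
(5, 37, 7)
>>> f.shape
(3, 3)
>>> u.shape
(3, 3)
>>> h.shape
(37, 3)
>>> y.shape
(37, 37)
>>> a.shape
(3,)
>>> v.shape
(3, 3, 37)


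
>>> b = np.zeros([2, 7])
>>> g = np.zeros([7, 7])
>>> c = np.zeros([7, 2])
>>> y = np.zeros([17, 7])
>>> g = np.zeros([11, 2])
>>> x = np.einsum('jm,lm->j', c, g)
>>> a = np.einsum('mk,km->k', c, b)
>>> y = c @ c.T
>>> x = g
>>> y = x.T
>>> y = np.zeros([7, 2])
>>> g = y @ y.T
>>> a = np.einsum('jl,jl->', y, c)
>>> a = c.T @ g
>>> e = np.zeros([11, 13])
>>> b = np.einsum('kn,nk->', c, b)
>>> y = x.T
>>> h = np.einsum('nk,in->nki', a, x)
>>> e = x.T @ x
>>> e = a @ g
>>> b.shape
()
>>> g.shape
(7, 7)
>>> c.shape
(7, 2)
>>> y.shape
(2, 11)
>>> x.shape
(11, 2)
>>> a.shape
(2, 7)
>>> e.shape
(2, 7)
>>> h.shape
(2, 7, 11)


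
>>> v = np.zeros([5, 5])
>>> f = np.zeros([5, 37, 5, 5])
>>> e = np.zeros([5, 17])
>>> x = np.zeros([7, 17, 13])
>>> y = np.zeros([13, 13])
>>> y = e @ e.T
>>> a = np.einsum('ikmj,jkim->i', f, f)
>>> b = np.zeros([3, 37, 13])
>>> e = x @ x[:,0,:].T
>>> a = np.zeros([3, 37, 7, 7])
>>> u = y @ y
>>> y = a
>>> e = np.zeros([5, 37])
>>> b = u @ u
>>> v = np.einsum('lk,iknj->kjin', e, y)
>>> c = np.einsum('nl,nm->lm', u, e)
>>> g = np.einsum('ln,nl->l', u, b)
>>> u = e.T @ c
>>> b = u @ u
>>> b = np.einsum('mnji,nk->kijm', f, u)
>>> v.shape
(37, 7, 3, 7)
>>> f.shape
(5, 37, 5, 5)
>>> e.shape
(5, 37)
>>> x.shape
(7, 17, 13)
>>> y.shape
(3, 37, 7, 7)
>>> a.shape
(3, 37, 7, 7)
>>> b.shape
(37, 5, 5, 5)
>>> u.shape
(37, 37)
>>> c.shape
(5, 37)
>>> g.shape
(5,)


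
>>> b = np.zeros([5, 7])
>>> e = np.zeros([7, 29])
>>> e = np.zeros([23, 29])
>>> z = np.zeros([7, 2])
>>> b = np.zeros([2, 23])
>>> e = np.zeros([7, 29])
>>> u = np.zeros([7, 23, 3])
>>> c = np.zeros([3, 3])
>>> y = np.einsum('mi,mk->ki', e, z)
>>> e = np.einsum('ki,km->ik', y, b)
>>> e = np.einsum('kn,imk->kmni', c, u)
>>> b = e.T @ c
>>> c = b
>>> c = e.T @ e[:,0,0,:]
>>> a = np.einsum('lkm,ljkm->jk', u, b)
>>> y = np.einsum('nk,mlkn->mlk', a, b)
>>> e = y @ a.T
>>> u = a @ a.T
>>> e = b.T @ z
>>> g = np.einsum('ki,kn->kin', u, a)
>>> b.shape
(7, 3, 23, 3)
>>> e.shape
(3, 23, 3, 2)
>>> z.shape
(7, 2)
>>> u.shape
(3, 3)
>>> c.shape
(7, 3, 23, 7)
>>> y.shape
(7, 3, 23)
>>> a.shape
(3, 23)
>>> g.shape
(3, 3, 23)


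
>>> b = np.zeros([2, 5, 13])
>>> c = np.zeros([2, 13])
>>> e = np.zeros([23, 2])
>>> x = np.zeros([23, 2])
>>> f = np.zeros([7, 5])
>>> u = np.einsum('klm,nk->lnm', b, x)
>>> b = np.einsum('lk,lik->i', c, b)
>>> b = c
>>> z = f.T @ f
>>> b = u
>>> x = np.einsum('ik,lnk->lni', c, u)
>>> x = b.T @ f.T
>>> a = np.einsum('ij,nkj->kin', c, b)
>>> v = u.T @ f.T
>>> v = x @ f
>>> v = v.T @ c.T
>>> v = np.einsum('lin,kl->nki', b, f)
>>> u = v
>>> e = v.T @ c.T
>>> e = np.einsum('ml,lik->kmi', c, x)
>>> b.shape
(5, 23, 13)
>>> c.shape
(2, 13)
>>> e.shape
(7, 2, 23)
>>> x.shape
(13, 23, 7)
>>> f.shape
(7, 5)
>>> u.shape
(13, 7, 23)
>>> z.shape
(5, 5)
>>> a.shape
(23, 2, 5)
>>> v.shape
(13, 7, 23)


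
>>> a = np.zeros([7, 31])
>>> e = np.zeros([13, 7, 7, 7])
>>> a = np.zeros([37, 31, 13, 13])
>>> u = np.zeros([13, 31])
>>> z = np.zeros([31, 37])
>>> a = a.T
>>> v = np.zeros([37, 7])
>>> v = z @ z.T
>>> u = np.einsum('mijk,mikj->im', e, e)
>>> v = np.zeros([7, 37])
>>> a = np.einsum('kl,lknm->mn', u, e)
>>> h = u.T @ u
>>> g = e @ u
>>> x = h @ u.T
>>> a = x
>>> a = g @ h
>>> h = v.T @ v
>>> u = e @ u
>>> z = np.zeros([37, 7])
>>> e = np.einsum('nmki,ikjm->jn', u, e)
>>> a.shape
(13, 7, 7, 13)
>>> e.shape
(7, 13)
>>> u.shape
(13, 7, 7, 13)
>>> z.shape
(37, 7)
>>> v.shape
(7, 37)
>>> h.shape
(37, 37)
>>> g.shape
(13, 7, 7, 13)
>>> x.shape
(13, 7)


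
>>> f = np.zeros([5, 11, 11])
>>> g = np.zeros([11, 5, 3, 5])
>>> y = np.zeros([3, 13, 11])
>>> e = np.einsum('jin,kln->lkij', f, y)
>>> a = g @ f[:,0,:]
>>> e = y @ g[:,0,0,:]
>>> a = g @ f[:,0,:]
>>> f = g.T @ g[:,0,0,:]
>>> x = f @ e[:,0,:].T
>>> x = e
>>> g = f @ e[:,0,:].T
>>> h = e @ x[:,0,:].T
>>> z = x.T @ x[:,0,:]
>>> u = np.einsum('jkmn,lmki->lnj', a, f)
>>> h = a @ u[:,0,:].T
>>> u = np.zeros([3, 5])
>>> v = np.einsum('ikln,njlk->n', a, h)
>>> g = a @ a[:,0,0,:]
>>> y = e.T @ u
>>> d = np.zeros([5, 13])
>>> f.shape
(5, 3, 5, 5)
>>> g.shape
(11, 5, 3, 11)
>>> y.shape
(5, 13, 5)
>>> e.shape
(3, 13, 5)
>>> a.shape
(11, 5, 3, 11)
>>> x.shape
(3, 13, 5)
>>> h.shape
(11, 5, 3, 5)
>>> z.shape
(5, 13, 5)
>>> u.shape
(3, 5)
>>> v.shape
(11,)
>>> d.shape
(5, 13)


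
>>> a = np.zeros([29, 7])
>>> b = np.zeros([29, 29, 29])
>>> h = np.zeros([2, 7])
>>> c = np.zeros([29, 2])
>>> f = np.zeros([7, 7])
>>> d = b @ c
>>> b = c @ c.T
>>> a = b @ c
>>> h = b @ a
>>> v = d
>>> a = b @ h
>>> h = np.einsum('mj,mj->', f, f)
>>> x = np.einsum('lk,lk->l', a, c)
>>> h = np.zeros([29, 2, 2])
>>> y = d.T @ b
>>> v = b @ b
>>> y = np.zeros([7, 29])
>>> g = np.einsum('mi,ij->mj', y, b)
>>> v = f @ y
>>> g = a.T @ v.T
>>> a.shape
(29, 2)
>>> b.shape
(29, 29)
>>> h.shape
(29, 2, 2)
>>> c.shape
(29, 2)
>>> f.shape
(7, 7)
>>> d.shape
(29, 29, 2)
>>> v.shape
(7, 29)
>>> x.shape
(29,)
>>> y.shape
(7, 29)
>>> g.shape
(2, 7)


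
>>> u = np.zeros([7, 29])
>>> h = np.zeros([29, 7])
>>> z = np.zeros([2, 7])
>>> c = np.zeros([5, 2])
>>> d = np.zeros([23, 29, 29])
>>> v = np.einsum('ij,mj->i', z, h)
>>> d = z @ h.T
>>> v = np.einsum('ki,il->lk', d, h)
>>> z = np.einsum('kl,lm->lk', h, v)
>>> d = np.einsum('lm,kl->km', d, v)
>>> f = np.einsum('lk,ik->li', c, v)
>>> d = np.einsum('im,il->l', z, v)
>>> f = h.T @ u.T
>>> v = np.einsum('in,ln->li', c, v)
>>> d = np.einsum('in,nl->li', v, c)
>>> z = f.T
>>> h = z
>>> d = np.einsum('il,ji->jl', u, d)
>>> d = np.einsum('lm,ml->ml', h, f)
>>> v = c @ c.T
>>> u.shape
(7, 29)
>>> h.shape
(7, 7)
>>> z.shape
(7, 7)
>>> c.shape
(5, 2)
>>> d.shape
(7, 7)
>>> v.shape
(5, 5)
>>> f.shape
(7, 7)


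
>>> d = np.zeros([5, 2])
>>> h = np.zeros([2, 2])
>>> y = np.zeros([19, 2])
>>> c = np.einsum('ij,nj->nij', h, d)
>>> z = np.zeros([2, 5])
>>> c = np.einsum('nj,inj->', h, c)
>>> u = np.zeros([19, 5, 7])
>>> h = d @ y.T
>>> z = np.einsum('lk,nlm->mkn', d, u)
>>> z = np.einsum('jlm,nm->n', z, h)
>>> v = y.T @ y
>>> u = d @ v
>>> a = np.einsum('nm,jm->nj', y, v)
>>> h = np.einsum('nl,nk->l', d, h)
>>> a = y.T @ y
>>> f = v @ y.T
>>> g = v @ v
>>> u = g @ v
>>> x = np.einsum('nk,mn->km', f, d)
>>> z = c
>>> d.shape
(5, 2)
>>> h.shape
(2,)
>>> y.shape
(19, 2)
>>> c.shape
()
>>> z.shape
()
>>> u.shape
(2, 2)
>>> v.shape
(2, 2)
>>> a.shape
(2, 2)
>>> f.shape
(2, 19)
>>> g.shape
(2, 2)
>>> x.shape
(19, 5)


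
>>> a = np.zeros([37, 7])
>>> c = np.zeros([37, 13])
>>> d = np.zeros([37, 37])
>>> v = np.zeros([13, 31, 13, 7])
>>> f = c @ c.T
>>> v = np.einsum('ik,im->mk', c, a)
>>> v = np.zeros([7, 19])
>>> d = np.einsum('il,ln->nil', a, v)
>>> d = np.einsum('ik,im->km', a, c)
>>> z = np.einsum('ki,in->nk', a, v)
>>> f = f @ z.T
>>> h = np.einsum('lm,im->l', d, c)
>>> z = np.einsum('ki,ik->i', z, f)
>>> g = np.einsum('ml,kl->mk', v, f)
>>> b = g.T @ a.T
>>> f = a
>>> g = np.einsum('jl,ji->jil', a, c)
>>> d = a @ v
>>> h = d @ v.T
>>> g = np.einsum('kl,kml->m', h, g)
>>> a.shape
(37, 7)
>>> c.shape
(37, 13)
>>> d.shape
(37, 19)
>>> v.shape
(7, 19)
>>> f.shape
(37, 7)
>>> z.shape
(37,)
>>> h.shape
(37, 7)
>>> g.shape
(13,)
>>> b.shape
(37, 37)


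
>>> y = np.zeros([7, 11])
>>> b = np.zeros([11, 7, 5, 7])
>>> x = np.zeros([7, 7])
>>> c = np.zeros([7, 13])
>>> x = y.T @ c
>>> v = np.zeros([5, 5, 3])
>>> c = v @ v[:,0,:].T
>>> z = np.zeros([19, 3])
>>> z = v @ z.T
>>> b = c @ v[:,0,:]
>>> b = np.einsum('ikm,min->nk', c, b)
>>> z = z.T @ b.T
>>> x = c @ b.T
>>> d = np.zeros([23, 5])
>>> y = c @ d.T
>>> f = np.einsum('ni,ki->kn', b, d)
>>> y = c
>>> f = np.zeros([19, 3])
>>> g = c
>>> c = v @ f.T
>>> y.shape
(5, 5, 5)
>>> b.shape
(3, 5)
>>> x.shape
(5, 5, 3)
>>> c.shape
(5, 5, 19)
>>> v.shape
(5, 5, 3)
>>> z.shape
(19, 5, 3)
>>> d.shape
(23, 5)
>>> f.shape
(19, 3)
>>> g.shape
(5, 5, 5)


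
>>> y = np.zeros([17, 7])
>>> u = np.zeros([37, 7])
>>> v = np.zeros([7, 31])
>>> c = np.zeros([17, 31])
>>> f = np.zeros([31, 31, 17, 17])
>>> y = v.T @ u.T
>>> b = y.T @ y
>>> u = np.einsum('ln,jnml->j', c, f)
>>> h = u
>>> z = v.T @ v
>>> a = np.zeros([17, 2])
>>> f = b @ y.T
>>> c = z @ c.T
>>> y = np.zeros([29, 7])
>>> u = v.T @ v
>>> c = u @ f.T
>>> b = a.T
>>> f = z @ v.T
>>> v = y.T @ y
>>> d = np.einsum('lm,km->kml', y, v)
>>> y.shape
(29, 7)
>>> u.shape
(31, 31)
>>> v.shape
(7, 7)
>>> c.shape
(31, 37)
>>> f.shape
(31, 7)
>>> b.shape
(2, 17)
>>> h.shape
(31,)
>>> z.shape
(31, 31)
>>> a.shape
(17, 2)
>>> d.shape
(7, 7, 29)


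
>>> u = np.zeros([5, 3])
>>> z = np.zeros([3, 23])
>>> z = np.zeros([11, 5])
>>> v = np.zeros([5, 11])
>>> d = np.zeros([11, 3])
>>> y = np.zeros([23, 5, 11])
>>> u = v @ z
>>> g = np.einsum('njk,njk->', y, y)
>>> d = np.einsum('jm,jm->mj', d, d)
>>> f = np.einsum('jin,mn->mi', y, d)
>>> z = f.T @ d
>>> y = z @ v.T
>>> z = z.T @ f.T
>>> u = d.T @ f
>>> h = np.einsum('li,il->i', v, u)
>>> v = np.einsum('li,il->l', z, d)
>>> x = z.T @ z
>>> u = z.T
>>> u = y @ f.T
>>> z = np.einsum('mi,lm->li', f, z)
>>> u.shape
(5, 3)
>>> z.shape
(11, 5)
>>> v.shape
(11,)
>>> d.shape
(3, 11)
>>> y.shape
(5, 5)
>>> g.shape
()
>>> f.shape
(3, 5)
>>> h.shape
(11,)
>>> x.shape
(3, 3)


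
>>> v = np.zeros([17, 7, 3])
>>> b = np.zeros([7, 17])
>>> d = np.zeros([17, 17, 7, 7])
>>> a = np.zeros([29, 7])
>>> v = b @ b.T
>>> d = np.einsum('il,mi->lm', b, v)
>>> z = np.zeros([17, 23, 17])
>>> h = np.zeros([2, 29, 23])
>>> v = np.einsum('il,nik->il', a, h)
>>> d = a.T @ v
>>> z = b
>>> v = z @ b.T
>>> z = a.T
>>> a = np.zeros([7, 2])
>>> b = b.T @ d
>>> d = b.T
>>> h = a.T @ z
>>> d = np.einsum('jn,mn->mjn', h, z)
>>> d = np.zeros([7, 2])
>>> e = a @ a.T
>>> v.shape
(7, 7)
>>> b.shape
(17, 7)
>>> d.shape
(7, 2)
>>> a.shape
(7, 2)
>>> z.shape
(7, 29)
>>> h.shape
(2, 29)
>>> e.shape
(7, 7)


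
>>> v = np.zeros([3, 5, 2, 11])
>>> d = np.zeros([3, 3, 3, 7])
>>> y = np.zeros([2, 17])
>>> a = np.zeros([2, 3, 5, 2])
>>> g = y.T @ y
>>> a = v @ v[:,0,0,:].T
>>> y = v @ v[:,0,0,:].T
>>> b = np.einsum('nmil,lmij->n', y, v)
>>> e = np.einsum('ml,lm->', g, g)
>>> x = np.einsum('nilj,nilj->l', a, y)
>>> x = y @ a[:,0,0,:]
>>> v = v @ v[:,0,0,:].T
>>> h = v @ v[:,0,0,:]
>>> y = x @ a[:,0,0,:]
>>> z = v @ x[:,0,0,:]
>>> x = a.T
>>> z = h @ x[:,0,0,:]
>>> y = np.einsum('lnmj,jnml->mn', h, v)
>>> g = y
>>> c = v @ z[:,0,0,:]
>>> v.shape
(3, 5, 2, 3)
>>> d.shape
(3, 3, 3, 7)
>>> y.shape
(2, 5)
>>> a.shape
(3, 5, 2, 3)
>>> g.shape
(2, 5)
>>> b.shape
(3,)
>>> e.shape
()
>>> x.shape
(3, 2, 5, 3)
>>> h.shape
(3, 5, 2, 3)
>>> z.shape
(3, 5, 2, 3)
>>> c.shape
(3, 5, 2, 3)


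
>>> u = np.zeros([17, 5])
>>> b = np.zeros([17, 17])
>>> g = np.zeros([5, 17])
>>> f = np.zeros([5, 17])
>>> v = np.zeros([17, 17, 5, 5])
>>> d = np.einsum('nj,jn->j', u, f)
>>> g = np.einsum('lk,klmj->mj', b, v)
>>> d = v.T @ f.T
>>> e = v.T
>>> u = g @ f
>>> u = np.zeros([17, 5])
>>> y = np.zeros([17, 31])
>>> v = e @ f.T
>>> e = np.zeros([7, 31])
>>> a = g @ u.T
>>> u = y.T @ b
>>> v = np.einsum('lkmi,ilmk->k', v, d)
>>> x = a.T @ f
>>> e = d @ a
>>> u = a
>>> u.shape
(5, 17)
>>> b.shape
(17, 17)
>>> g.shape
(5, 5)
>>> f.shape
(5, 17)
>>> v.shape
(5,)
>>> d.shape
(5, 5, 17, 5)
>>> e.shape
(5, 5, 17, 17)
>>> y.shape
(17, 31)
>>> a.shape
(5, 17)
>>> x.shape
(17, 17)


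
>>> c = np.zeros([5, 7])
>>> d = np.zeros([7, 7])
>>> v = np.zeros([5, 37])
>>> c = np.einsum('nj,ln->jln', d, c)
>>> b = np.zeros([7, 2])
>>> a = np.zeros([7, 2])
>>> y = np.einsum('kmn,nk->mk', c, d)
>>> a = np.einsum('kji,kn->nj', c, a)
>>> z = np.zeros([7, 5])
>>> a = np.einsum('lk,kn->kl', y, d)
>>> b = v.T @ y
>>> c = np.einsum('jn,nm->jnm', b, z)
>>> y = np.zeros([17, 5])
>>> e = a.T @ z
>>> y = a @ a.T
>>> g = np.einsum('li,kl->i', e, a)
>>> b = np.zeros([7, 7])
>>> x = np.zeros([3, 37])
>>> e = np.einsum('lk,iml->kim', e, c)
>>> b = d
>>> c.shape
(37, 7, 5)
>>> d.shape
(7, 7)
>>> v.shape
(5, 37)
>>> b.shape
(7, 7)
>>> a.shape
(7, 5)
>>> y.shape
(7, 7)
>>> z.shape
(7, 5)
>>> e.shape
(5, 37, 7)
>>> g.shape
(5,)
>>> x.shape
(3, 37)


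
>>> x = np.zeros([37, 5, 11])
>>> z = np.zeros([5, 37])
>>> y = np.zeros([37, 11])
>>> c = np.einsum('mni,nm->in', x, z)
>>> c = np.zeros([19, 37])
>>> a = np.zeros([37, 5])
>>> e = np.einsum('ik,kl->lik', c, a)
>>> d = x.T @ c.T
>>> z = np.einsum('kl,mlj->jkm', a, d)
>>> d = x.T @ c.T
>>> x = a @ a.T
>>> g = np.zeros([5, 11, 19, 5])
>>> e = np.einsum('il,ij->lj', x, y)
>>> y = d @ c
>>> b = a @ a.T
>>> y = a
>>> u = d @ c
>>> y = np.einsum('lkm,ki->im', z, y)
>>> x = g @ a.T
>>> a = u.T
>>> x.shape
(5, 11, 19, 37)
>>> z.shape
(19, 37, 11)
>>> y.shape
(5, 11)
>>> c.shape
(19, 37)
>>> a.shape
(37, 5, 11)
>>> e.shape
(37, 11)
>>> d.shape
(11, 5, 19)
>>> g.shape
(5, 11, 19, 5)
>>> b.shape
(37, 37)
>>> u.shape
(11, 5, 37)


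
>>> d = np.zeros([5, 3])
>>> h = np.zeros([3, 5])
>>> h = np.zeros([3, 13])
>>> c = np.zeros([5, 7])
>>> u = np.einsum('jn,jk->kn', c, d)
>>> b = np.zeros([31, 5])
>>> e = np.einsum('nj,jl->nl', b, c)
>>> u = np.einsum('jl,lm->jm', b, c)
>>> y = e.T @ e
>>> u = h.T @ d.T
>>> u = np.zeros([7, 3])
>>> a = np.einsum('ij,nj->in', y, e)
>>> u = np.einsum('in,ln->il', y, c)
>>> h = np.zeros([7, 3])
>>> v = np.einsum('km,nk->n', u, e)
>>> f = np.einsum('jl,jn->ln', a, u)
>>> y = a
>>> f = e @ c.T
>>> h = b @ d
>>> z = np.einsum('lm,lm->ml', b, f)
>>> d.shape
(5, 3)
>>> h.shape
(31, 3)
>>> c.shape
(5, 7)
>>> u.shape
(7, 5)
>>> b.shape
(31, 5)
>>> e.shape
(31, 7)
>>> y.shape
(7, 31)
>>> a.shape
(7, 31)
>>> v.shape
(31,)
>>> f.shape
(31, 5)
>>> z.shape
(5, 31)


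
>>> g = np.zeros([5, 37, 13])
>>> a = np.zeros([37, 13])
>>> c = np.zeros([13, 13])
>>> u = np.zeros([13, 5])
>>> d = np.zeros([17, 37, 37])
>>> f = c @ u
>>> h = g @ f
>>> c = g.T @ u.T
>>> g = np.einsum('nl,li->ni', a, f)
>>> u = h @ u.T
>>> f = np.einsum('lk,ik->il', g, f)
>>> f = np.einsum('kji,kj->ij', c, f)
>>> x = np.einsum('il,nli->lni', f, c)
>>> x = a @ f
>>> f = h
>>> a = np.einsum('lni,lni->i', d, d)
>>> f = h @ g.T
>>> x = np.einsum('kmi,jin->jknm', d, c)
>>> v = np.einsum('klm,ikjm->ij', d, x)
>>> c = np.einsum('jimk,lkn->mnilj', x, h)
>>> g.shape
(37, 5)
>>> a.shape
(37,)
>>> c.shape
(13, 5, 17, 5, 13)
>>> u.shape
(5, 37, 13)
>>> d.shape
(17, 37, 37)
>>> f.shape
(5, 37, 37)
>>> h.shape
(5, 37, 5)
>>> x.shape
(13, 17, 13, 37)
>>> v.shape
(13, 13)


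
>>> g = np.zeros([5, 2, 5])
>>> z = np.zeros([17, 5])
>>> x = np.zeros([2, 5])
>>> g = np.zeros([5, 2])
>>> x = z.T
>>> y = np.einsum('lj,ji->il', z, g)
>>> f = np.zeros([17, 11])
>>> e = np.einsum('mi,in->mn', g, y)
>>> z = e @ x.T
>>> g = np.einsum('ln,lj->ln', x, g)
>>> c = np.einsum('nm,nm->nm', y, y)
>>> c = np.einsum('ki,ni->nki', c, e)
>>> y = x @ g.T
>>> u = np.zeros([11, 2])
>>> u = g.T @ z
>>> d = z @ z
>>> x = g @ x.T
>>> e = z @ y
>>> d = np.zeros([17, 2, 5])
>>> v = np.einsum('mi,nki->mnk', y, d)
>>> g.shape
(5, 17)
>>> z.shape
(5, 5)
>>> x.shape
(5, 5)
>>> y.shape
(5, 5)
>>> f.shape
(17, 11)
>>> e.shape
(5, 5)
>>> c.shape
(5, 2, 17)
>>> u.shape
(17, 5)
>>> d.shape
(17, 2, 5)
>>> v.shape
(5, 17, 2)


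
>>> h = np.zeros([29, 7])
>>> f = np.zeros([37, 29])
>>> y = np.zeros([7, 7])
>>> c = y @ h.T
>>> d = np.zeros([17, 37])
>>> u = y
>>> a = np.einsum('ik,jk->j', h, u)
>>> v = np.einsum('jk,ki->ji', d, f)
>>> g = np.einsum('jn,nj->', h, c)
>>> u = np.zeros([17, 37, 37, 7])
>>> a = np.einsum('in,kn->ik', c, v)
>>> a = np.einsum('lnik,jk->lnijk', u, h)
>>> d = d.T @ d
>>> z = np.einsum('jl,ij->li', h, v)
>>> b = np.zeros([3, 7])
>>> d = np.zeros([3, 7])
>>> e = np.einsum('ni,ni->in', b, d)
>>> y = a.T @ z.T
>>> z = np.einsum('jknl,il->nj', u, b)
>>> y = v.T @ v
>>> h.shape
(29, 7)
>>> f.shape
(37, 29)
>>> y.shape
(29, 29)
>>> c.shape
(7, 29)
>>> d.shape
(3, 7)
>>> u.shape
(17, 37, 37, 7)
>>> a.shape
(17, 37, 37, 29, 7)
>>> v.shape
(17, 29)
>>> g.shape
()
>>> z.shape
(37, 17)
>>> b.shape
(3, 7)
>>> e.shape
(7, 3)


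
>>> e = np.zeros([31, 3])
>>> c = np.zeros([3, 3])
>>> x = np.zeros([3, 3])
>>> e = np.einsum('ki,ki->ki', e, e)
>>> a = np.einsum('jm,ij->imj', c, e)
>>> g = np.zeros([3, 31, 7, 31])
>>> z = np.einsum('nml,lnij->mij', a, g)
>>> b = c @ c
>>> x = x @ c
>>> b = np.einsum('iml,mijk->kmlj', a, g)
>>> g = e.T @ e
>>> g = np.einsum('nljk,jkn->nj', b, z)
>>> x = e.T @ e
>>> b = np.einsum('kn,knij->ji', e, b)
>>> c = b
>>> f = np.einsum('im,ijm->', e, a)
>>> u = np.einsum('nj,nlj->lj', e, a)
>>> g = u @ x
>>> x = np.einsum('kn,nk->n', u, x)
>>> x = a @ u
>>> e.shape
(31, 3)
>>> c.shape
(7, 3)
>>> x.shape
(31, 3, 3)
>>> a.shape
(31, 3, 3)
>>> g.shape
(3, 3)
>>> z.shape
(3, 7, 31)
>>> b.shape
(7, 3)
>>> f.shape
()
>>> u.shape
(3, 3)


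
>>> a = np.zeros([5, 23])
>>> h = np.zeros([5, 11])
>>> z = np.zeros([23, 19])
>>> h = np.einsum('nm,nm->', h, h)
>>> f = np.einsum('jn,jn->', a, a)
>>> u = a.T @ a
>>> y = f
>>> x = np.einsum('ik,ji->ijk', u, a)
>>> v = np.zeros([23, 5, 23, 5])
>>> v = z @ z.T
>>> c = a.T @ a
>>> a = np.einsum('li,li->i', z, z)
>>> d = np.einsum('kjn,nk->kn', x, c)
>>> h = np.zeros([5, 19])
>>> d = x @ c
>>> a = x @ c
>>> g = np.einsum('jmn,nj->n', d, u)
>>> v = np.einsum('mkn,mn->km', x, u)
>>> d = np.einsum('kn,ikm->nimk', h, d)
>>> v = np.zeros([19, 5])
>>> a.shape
(23, 5, 23)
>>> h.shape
(5, 19)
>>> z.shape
(23, 19)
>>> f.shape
()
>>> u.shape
(23, 23)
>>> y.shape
()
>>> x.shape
(23, 5, 23)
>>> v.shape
(19, 5)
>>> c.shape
(23, 23)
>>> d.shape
(19, 23, 23, 5)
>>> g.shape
(23,)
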